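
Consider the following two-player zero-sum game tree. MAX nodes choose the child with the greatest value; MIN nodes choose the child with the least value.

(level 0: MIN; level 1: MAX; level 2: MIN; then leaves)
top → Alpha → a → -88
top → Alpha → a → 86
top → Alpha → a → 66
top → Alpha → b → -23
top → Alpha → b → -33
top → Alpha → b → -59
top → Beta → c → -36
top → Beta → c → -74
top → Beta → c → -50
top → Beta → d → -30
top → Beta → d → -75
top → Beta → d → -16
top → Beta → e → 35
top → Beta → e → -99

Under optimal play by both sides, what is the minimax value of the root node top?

-74

a (MIN): min(-88, 86, 66) = -88
b (MIN): min(-23, -33, -59) = -59
Alpha (MAX): max(-88, -59) = -59
c (MIN): min(-36, -74, -50) = -74
d (MIN): min(-30, -75, -16) = -75
e (MIN): min(35, -99) = -99
Beta (MAX): max(-74, -75, -99) = -74
top (MIN): min(-59, -74) = -74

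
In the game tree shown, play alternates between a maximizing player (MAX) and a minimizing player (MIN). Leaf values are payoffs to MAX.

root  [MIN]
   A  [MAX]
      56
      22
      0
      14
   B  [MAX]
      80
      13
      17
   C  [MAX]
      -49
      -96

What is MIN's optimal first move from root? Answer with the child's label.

C

A (MAX): max(56, 22, 0, 14) = 56
B (MAX): max(80, 13, 17) = 80
C (MAX): max(-49, -96) = -49
root (MIN): min(56, 80, -49) = -49
MIN at root wants the lowest of {A=56, B=80, C=-49}, so chooses C.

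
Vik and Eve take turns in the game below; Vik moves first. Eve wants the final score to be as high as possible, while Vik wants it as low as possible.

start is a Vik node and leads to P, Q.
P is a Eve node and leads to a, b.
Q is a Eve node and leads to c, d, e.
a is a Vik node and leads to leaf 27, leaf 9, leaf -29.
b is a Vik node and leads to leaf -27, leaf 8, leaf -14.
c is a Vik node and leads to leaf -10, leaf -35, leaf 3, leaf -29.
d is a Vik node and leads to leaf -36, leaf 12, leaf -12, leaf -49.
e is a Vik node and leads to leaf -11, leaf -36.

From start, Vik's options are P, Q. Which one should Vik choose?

a (Vik): min(27, 9, -29) = -29
b (Vik): min(-27, 8, -14) = -27
P (Eve): max(-29, -27) = -27
c (Vik): min(-10, -35, 3, -29) = -35
d (Vik): min(-36, 12, -12, -49) = -49
e (Vik): min(-11, -36) = -36
Q (Eve): max(-35, -49, -36) = -35
start (Vik): min(-27, -35) = -35
Vik at start wants the lowest of {P=-27, Q=-35}, so chooses Q.

Q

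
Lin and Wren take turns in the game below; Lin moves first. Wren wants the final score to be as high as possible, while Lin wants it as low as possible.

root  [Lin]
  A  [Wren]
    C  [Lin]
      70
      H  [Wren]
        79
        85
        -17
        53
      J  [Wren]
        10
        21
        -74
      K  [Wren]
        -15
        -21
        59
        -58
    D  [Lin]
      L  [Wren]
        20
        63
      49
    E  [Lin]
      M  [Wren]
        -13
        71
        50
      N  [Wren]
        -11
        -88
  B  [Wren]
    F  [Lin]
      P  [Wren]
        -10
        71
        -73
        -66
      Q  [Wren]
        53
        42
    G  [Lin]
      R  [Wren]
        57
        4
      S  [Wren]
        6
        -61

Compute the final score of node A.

49

H (Wren): max(79, 85, -17, 53) = 85
J (Wren): max(10, 21, -74) = 21
K (Wren): max(-15, -21, 59, -58) = 59
C (Lin): min(70, 85, 21, 59) = 21
L (Wren): max(20, 63) = 63
D (Lin): min(63, 49) = 49
M (Wren): max(-13, 71, 50) = 71
N (Wren): max(-11, -88) = -11
E (Lin): min(71, -11) = -11
A (Wren): max(21, 49, -11) = 49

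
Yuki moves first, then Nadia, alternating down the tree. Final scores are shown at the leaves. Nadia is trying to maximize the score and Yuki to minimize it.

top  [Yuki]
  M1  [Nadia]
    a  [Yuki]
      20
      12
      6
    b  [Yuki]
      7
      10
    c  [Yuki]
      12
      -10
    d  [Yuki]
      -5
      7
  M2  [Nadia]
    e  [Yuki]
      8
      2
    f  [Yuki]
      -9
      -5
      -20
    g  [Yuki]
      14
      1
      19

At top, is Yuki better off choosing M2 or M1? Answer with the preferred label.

e (Yuki): min(8, 2) = 2
f (Yuki): min(-9, -5, -20) = -20
g (Yuki): min(14, 1, 19) = 1
M2 (Nadia): max(2, -20, 1) = 2
a (Yuki): min(20, 12, 6) = 6
b (Yuki): min(7, 10) = 7
c (Yuki): min(12, -10) = -10
d (Yuki): min(-5, 7) = -5
M1 (Nadia): max(6, 7, -10, -5) = 7
Yuki prefers the lower value; M2=2, M1=7. M2 is better since 2 < 7.

M2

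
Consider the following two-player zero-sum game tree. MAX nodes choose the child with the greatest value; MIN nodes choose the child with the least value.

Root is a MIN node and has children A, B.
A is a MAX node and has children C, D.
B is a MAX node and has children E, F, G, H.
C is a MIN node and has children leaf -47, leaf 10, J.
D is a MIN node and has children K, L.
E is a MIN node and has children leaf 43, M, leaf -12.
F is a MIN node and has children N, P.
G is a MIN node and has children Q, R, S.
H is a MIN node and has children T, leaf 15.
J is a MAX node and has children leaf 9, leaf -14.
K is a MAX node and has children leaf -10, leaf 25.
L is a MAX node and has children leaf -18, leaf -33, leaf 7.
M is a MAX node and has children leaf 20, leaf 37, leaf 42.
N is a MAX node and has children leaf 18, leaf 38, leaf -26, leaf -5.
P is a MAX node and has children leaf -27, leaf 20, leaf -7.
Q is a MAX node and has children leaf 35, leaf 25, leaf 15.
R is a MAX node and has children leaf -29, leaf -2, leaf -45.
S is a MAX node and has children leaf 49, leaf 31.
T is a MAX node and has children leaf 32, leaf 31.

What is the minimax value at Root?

7

J (MAX): max(9, -14) = 9
C (MIN): min(-47, 10, 9) = -47
K (MAX): max(-10, 25) = 25
L (MAX): max(-18, -33, 7) = 7
D (MIN): min(25, 7) = 7
A (MAX): max(-47, 7) = 7
M (MAX): max(20, 37, 42) = 42
E (MIN): min(43, 42, -12) = -12
N (MAX): max(18, 38, -26, -5) = 38
P (MAX): max(-27, 20, -7) = 20
F (MIN): min(38, 20) = 20
Q (MAX): max(35, 25, 15) = 35
R (MAX): max(-29, -2, -45) = -2
S (MAX): max(49, 31) = 49
G (MIN): min(35, -2, 49) = -2
T (MAX): max(32, 31) = 32
H (MIN): min(32, 15) = 15
B (MAX): max(-12, 20, -2, 15) = 20
Root (MIN): min(7, 20) = 7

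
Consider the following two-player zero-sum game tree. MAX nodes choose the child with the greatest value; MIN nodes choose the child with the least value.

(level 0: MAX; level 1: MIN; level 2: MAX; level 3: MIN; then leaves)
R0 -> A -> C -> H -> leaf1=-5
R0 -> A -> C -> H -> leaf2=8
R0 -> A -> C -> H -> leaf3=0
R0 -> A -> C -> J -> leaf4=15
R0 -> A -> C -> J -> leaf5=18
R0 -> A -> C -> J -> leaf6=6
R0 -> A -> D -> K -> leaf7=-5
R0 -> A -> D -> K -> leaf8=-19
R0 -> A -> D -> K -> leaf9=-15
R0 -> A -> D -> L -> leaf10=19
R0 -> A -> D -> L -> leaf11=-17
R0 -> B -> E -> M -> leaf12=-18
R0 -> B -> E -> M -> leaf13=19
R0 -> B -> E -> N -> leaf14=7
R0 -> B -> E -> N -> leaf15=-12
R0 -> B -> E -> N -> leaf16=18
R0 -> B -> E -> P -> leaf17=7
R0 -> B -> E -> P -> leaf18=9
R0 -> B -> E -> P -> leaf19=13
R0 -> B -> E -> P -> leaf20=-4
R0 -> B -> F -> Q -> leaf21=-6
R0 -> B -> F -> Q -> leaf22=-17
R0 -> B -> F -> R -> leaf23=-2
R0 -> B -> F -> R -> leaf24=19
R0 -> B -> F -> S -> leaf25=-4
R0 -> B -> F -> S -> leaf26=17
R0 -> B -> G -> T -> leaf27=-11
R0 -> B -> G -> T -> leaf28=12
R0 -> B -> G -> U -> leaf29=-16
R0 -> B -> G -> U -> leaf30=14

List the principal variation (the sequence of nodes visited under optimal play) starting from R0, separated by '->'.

H (MIN): min(-5, 8, 0) = -5
J (MIN): min(15, 18, 6) = 6
C (MAX): max(-5, 6) = 6
K (MIN): min(-5, -19, -15) = -19
L (MIN): min(19, -17) = -17
D (MAX): max(-19, -17) = -17
A (MIN): min(6, -17) = -17
M (MIN): min(-18, 19) = -18
N (MIN): min(7, -12, 18) = -12
P (MIN): min(7, 9, 13, -4) = -4
E (MAX): max(-18, -12, -4) = -4
Q (MIN): min(-6, -17) = -17
R (MIN): min(-2, 19) = -2
S (MIN): min(-4, 17) = -4
F (MAX): max(-17, -2, -4) = -2
T (MIN): min(-11, 12) = -11
U (MIN): min(-16, 14) = -16
G (MAX): max(-11, -16) = -11
B (MIN): min(-4, -2, -11) = -11
R0 (MAX): max(-17, -11) = -11
At R0, MAX picks B (highest: -11).
At B, MIN picks G (lowest: -11).
At G, MAX picks T (highest: -11).
At T, MIN picks leaf27 (lowest: -11).
Terminal value -11.

R0 -> B -> G -> T -> leaf27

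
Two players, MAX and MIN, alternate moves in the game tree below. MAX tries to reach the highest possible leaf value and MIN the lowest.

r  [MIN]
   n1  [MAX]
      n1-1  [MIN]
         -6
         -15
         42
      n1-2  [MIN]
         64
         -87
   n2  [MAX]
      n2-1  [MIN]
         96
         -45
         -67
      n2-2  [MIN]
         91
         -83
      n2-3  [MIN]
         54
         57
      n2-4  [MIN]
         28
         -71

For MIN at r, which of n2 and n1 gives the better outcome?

n2-1 (MIN): min(96, -45, -67) = -67
n2-2 (MIN): min(91, -83) = -83
n2-3 (MIN): min(54, 57) = 54
n2-4 (MIN): min(28, -71) = -71
n2 (MAX): max(-67, -83, 54, -71) = 54
n1-1 (MIN): min(-6, -15, 42) = -15
n1-2 (MIN): min(64, -87) = -87
n1 (MAX): max(-15, -87) = -15
MIN prefers the lower value; n2=54, n1=-15. n1 is better since -15 < 54.

n1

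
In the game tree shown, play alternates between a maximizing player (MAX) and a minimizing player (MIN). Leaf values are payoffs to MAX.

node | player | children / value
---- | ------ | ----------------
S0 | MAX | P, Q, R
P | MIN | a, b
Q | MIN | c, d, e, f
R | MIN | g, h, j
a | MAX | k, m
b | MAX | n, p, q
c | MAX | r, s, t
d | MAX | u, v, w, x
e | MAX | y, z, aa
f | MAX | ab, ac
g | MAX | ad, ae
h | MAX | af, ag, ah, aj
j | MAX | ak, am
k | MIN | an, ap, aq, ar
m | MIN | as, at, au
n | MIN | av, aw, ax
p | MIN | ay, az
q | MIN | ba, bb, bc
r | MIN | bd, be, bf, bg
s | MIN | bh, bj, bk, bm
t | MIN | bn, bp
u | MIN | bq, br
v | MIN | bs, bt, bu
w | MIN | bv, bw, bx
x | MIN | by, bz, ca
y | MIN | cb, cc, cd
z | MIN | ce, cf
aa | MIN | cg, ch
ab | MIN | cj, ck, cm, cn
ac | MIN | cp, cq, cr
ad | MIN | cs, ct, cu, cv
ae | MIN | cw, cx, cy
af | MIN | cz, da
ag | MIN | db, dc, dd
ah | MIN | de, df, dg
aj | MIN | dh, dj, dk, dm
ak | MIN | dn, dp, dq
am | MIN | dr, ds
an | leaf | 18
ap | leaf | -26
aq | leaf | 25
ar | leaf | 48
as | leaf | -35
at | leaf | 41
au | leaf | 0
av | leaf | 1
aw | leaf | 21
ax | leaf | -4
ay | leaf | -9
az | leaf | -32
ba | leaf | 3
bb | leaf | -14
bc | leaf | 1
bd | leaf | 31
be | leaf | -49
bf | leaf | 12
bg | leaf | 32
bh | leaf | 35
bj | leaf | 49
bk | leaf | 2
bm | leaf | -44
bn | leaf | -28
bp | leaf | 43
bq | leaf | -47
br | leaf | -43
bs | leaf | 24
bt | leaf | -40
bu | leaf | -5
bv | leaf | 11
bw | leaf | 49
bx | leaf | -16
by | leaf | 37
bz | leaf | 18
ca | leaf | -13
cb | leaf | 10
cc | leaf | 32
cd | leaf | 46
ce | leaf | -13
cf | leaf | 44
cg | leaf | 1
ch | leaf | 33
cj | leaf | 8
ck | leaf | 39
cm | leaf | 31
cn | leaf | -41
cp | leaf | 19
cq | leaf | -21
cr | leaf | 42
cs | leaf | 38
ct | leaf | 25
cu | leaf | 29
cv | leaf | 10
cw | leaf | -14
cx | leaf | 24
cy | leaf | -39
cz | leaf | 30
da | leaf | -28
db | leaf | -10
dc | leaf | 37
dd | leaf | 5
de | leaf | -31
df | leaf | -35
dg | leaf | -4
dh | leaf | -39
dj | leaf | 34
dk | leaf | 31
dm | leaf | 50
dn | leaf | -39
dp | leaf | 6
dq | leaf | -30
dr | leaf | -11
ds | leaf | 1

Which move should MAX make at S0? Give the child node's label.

k (MIN): min(18, -26, 25, 48) = -26
m (MIN): min(-35, 41, 0) = -35
a (MAX): max(-26, -35) = -26
n (MIN): min(1, 21, -4) = -4
p (MIN): min(-9, -32) = -32
q (MIN): min(3, -14, 1) = -14
b (MAX): max(-4, -32, -14) = -4
P (MIN): min(-26, -4) = -26
r (MIN): min(31, -49, 12, 32) = -49
s (MIN): min(35, 49, 2, -44) = -44
t (MIN): min(-28, 43) = -28
c (MAX): max(-49, -44, -28) = -28
u (MIN): min(-47, -43) = -47
v (MIN): min(24, -40, -5) = -40
w (MIN): min(11, 49, -16) = -16
x (MIN): min(37, 18, -13) = -13
d (MAX): max(-47, -40, -16, -13) = -13
y (MIN): min(10, 32, 46) = 10
z (MIN): min(-13, 44) = -13
aa (MIN): min(1, 33) = 1
e (MAX): max(10, -13, 1) = 10
ab (MIN): min(8, 39, 31, -41) = -41
ac (MIN): min(19, -21, 42) = -21
f (MAX): max(-41, -21) = -21
Q (MIN): min(-28, -13, 10, -21) = -28
ad (MIN): min(38, 25, 29, 10) = 10
ae (MIN): min(-14, 24, -39) = -39
g (MAX): max(10, -39) = 10
af (MIN): min(30, -28) = -28
ag (MIN): min(-10, 37, 5) = -10
ah (MIN): min(-31, -35, -4) = -35
aj (MIN): min(-39, 34, 31, 50) = -39
h (MAX): max(-28, -10, -35, -39) = -10
ak (MIN): min(-39, 6, -30) = -39
am (MIN): min(-11, 1) = -11
j (MAX): max(-39, -11) = -11
R (MIN): min(10, -10, -11) = -11
S0 (MAX): max(-26, -28, -11) = -11
MAX at S0 wants the highest of {P=-26, Q=-28, R=-11}, so chooses R.

R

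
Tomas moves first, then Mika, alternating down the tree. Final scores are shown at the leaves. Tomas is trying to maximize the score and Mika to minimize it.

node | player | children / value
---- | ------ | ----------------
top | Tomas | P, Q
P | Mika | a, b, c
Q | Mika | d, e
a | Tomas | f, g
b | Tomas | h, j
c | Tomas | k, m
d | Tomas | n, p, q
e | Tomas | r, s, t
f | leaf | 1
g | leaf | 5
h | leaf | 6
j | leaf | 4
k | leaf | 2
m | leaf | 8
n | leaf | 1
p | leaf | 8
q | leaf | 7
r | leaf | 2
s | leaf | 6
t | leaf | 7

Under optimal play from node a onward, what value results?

5

a (Tomas): max(1, 5) = 5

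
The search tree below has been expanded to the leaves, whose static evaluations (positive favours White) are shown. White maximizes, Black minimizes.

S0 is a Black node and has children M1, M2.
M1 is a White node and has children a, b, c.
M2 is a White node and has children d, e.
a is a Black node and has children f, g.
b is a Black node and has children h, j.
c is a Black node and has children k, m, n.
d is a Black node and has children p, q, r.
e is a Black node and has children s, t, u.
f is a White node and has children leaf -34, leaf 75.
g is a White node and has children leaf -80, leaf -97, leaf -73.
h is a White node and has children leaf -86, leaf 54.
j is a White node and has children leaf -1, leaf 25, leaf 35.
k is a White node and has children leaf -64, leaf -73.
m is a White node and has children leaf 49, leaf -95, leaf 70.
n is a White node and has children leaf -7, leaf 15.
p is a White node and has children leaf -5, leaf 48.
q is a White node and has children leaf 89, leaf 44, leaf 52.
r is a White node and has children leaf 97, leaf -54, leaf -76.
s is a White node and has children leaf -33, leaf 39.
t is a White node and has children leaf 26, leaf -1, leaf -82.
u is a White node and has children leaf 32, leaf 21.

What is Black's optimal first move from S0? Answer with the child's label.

M1

f (White): max(-34, 75) = 75
g (White): max(-80, -97, -73) = -73
a (Black): min(75, -73) = -73
h (White): max(-86, 54) = 54
j (White): max(-1, 25, 35) = 35
b (Black): min(54, 35) = 35
k (White): max(-64, -73) = -64
m (White): max(49, -95, 70) = 70
n (White): max(-7, 15) = 15
c (Black): min(-64, 70, 15) = -64
M1 (White): max(-73, 35, -64) = 35
p (White): max(-5, 48) = 48
q (White): max(89, 44, 52) = 89
r (White): max(97, -54, -76) = 97
d (Black): min(48, 89, 97) = 48
s (White): max(-33, 39) = 39
t (White): max(26, -1, -82) = 26
u (White): max(32, 21) = 32
e (Black): min(39, 26, 32) = 26
M2 (White): max(48, 26) = 48
S0 (Black): min(35, 48) = 35
Black at S0 wants the lowest of {M1=35, M2=48}, so chooses M1.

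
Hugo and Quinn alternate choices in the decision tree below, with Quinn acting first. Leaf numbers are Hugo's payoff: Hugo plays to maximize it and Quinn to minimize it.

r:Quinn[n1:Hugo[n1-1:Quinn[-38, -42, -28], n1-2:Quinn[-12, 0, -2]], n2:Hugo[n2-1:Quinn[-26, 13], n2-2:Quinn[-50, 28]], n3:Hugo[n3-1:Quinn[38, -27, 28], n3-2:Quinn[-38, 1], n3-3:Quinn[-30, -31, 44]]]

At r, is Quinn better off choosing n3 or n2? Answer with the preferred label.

n3

n3-1 (Quinn): min(38, -27, 28) = -27
n3-2 (Quinn): min(-38, 1) = -38
n3-3 (Quinn): min(-30, -31, 44) = -31
n3 (Hugo): max(-27, -38, -31) = -27
n2-1 (Quinn): min(-26, 13) = -26
n2-2 (Quinn): min(-50, 28) = -50
n2 (Hugo): max(-26, -50) = -26
Quinn prefers the lower value; n3=-27, n2=-26. n3 is better since -27 < -26.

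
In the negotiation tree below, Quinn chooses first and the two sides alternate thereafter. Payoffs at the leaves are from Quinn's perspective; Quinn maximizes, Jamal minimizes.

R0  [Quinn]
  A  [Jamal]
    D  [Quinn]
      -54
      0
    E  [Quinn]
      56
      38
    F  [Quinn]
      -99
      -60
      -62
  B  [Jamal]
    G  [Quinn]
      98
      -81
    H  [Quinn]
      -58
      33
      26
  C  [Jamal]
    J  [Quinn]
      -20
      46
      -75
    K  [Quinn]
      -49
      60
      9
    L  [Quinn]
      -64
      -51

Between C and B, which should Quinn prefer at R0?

B

J (Quinn): max(-20, 46, -75) = 46
K (Quinn): max(-49, 60, 9) = 60
L (Quinn): max(-64, -51) = -51
C (Jamal): min(46, 60, -51) = -51
G (Quinn): max(98, -81) = 98
H (Quinn): max(-58, 33, 26) = 33
B (Jamal): min(98, 33) = 33
Quinn prefers the higher value; C=-51, B=33. B is better since 33 > -51.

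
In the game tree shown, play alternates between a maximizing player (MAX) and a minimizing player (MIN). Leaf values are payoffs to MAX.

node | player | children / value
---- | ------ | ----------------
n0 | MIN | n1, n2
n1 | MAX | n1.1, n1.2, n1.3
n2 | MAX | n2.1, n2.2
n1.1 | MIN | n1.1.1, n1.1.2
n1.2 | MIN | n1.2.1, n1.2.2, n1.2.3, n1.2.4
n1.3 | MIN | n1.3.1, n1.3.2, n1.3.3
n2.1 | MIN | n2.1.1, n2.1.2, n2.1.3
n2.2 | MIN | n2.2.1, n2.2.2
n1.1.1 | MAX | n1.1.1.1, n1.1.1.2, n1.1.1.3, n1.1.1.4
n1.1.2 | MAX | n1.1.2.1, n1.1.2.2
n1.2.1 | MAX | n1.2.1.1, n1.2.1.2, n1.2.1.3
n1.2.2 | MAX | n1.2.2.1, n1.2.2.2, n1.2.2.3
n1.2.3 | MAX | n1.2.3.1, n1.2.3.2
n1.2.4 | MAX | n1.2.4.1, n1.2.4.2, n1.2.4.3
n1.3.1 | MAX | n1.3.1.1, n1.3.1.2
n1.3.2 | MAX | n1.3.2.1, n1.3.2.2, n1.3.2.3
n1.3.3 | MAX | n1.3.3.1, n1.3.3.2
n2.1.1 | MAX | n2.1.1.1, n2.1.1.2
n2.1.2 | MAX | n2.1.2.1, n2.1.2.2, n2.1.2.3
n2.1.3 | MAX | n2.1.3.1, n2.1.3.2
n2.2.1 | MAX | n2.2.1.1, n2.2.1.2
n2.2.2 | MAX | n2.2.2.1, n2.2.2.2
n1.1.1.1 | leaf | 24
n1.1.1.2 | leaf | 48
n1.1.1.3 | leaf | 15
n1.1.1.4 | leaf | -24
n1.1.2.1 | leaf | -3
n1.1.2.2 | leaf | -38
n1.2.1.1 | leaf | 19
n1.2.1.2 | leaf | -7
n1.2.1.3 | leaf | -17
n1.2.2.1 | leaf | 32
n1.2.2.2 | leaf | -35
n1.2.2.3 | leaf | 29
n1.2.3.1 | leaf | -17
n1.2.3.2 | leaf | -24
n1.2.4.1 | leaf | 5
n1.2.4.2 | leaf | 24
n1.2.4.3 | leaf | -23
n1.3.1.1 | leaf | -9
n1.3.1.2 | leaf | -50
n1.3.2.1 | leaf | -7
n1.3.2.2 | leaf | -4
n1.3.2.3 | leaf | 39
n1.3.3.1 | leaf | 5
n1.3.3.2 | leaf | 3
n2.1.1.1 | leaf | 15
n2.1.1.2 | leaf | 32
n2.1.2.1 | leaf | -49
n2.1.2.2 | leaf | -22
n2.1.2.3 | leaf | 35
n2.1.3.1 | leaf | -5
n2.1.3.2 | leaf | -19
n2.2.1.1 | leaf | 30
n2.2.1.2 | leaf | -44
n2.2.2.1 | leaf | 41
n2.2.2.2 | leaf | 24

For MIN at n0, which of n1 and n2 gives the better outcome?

n1

n1.1.1 (MAX): max(24, 48, 15, -24) = 48
n1.1.2 (MAX): max(-3, -38) = -3
n1.1 (MIN): min(48, -3) = -3
n1.2.1 (MAX): max(19, -7, -17) = 19
n1.2.2 (MAX): max(32, -35, 29) = 32
n1.2.3 (MAX): max(-17, -24) = -17
n1.2.4 (MAX): max(5, 24, -23) = 24
n1.2 (MIN): min(19, 32, -17, 24) = -17
n1.3.1 (MAX): max(-9, -50) = -9
n1.3.2 (MAX): max(-7, -4, 39) = 39
n1.3.3 (MAX): max(5, 3) = 5
n1.3 (MIN): min(-9, 39, 5) = -9
n1 (MAX): max(-3, -17, -9) = -3
n2.1.1 (MAX): max(15, 32) = 32
n2.1.2 (MAX): max(-49, -22, 35) = 35
n2.1.3 (MAX): max(-5, -19) = -5
n2.1 (MIN): min(32, 35, -5) = -5
n2.2.1 (MAX): max(30, -44) = 30
n2.2.2 (MAX): max(41, 24) = 41
n2.2 (MIN): min(30, 41) = 30
n2 (MAX): max(-5, 30) = 30
MIN prefers the lower value; n1=-3, n2=30. n1 is better since -3 < 30.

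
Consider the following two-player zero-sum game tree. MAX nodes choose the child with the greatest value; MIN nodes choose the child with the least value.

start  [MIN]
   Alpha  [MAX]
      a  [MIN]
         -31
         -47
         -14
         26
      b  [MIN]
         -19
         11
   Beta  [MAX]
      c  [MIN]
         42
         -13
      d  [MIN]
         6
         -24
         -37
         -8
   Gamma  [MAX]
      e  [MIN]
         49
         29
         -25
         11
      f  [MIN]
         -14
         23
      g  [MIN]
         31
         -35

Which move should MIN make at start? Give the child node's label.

a (MIN): min(-31, -47, -14, 26) = -47
b (MIN): min(-19, 11) = -19
Alpha (MAX): max(-47, -19) = -19
c (MIN): min(42, -13) = -13
d (MIN): min(6, -24, -37, -8) = -37
Beta (MAX): max(-13, -37) = -13
e (MIN): min(49, 29, -25, 11) = -25
f (MIN): min(-14, 23) = -14
g (MIN): min(31, -35) = -35
Gamma (MAX): max(-25, -14, -35) = -14
start (MIN): min(-19, -13, -14) = -19
MIN at start wants the lowest of {Alpha=-19, Beta=-13, Gamma=-14}, so chooses Alpha.

Alpha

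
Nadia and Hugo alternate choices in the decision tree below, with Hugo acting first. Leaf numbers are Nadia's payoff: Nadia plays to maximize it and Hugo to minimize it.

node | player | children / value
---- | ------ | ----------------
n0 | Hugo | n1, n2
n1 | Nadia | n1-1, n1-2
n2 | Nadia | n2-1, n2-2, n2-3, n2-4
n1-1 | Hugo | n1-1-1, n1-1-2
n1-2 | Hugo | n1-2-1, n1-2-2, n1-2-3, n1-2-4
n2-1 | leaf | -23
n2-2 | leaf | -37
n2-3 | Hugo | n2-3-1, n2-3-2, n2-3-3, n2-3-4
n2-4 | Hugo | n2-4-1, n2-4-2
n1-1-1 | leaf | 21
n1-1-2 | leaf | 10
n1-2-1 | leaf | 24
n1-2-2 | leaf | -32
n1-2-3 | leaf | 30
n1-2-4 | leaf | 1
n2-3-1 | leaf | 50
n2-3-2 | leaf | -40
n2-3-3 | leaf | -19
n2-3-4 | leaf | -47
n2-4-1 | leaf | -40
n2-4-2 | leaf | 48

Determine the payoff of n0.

n1-1 (Hugo): min(21, 10) = 10
n1-2 (Hugo): min(24, -32, 30, 1) = -32
n1 (Nadia): max(10, -32) = 10
n2-3 (Hugo): min(50, -40, -19, -47) = -47
n2-4 (Hugo): min(-40, 48) = -40
n2 (Nadia): max(-23, -37, -47, -40) = -23
n0 (Hugo): min(10, -23) = -23

-23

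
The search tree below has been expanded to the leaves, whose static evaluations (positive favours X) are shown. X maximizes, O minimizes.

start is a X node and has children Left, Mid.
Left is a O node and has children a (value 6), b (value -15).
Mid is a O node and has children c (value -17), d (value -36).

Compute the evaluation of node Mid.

-36

Mid (O): min(-17, -36) = -36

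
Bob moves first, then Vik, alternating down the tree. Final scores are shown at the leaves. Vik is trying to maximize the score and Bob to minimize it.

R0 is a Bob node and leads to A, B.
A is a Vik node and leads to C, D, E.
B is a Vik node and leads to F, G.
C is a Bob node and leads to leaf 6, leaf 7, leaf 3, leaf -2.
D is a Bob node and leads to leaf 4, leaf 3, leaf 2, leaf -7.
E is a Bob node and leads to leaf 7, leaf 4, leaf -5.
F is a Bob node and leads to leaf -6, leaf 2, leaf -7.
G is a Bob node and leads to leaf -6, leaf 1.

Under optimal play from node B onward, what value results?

F (Bob): min(-6, 2, -7) = -7
G (Bob): min(-6, 1) = -6
B (Vik): max(-7, -6) = -6

-6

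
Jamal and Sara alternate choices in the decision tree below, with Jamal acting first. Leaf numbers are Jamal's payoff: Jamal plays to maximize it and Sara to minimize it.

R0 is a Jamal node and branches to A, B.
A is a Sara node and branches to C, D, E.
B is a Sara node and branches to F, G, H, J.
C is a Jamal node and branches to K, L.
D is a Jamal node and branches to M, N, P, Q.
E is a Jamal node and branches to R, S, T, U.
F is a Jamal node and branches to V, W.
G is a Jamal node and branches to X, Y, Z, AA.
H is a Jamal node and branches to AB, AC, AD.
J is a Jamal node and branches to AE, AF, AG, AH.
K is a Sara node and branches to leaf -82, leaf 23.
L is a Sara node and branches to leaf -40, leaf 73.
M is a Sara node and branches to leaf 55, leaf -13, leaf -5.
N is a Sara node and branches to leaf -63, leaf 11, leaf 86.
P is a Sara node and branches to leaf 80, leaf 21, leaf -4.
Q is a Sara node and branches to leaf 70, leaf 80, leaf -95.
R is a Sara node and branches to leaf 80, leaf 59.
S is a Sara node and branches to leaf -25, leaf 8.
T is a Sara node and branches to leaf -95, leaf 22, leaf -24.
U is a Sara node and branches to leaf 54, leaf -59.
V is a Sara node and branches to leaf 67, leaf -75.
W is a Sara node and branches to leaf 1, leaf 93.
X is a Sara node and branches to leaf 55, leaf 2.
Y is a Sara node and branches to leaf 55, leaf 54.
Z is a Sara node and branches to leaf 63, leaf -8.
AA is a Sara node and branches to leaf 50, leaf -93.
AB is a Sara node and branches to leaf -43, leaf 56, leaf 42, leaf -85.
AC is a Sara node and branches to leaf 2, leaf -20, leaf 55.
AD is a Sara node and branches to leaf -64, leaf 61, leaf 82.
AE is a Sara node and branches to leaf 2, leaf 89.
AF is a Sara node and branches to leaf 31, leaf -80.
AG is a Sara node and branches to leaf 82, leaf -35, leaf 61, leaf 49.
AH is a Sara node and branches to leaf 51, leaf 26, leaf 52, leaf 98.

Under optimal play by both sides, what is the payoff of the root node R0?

-20

K (Sara): min(-82, 23) = -82
L (Sara): min(-40, 73) = -40
C (Jamal): max(-82, -40) = -40
M (Sara): min(55, -13, -5) = -13
N (Sara): min(-63, 11, 86) = -63
P (Sara): min(80, 21, -4) = -4
Q (Sara): min(70, 80, -95) = -95
D (Jamal): max(-13, -63, -4, -95) = -4
R (Sara): min(80, 59) = 59
S (Sara): min(-25, 8) = -25
T (Sara): min(-95, 22, -24) = -95
U (Sara): min(54, -59) = -59
E (Jamal): max(59, -25, -95, -59) = 59
A (Sara): min(-40, -4, 59) = -40
V (Sara): min(67, -75) = -75
W (Sara): min(1, 93) = 1
F (Jamal): max(-75, 1) = 1
X (Sara): min(55, 2) = 2
Y (Sara): min(55, 54) = 54
Z (Sara): min(63, -8) = -8
AA (Sara): min(50, -93) = -93
G (Jamal): max(2, 54, -8, -93) = 54
AB (Sara): min(-43, 56, 42, -85) = -85
AC (Sara): min(2, -20, 55) = -20
AD (Sara): min(-64, 61, 82) = -64
H (Jamal): max(-85, -20, -64) = -20
AE (Sara): min(2, 89) = 2
AF (Sara): min(31, -80) = -80
AG (Sara): min(82, -35, 61, 49) = -35
AH (Sara): min(51, 26, 52, 98) = 26
J (Jamal): max(2, -80, -35, 26) = 26
B (Sara): min(1, 54, -20, 26) = -20
R0 (Jamal): max(-40, -20) = -20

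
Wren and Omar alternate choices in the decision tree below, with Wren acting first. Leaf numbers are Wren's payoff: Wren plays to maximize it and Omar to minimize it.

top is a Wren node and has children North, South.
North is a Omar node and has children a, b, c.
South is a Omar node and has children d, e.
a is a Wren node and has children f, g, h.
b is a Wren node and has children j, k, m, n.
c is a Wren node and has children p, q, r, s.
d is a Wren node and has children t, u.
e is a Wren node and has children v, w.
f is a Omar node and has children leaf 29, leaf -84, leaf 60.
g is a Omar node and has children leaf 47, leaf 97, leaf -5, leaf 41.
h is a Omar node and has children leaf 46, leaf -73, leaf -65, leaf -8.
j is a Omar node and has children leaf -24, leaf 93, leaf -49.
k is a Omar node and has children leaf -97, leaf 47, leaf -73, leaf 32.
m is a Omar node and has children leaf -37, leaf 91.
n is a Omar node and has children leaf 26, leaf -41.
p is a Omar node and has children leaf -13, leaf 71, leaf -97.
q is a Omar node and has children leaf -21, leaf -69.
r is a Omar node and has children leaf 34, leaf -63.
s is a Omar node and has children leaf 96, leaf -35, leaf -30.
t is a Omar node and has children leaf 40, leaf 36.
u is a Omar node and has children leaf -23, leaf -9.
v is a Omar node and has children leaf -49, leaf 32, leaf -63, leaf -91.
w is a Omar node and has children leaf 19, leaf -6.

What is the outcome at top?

f (Omar): min(29, -84, 60) = -84
g (Omar): min(47, 97, -5, 41) = -5
h (Omar): min(46, -73, -65, -8) = -73
a (Wren): max(-84, -5, -73) = -5
j (Omar): min(-24, 93, -49) = -49
k (Omar): min(-97, 47, -73, 32) = -97
m (Omar): min(-37, 91) = -37
n (Omar): min(26, -41) = -41
b (Wren): max(-49, -97, -37, -41) = -37
p (Omar): min(-13, 71, -97) = -97
q (Omar): min(-21, -69) = -69
r (Omar): min(34, -63) = -63
s (Omar): min(96, -35, -30) = -35
c (Wren): max(-97, -69, -63, -35) = -35
North (Omar): min(-5, -37, -35) = -37
t (Omar): min(40, 36) = 36
u (Omar): min(-23, -9) = -23
d (Wren): max(36, -23) = 36
v (Omar): min(-49, 32, -63, -91) = -91
w (Omar): min(19, -6) = -6
e (Wren): max(-91, -6) = -6
South (Omar): min(36, -6) = -6
top (Wren): max(-37, -6) = -6

-6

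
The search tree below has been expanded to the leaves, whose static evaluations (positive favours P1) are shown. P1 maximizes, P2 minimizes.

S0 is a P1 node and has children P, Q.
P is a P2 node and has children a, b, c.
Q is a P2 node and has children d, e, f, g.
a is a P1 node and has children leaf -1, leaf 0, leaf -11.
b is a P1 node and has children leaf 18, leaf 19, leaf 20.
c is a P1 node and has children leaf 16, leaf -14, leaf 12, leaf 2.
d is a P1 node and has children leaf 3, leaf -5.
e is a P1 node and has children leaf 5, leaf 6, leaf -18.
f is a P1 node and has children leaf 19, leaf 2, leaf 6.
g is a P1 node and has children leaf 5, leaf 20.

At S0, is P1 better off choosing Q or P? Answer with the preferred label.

d (P1): max(3, -5) = 3
e (P1): max(5, 6, -18) = 6
f (P1): max(19, 2, 6) = 19
g (P1): max(5, 20) = 20
Q (P2): min(3, 6, 19, 20) = 3
a (P1): max(-1, 0, -11) = 0
b (P1): max(18, 19, 20) = 20
c (P1): max(16, -14, 12, 2) = 16
P (P2): min(0, 20, 16) = 0
P1 prefers the higher value; Q=3, P=0. Q is better since 3 > 0.

Q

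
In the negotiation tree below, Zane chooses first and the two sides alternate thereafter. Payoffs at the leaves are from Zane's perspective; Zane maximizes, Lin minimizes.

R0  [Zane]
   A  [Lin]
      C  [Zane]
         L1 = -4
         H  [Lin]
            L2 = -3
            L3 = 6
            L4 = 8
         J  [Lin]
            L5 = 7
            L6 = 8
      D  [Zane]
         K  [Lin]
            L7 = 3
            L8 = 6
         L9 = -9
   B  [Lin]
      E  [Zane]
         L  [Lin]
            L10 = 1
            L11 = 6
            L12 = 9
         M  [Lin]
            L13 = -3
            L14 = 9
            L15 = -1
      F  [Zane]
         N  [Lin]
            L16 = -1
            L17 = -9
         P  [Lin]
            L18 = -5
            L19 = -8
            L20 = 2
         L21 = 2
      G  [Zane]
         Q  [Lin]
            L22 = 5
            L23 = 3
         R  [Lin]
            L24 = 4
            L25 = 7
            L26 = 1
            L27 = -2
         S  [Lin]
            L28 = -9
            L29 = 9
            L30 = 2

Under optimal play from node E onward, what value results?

1

L (Lin): min(1, 6, 9) = 1
M (Lin): min(-3, 9, -1) = -3
E (Zane): max(1, -3) = 1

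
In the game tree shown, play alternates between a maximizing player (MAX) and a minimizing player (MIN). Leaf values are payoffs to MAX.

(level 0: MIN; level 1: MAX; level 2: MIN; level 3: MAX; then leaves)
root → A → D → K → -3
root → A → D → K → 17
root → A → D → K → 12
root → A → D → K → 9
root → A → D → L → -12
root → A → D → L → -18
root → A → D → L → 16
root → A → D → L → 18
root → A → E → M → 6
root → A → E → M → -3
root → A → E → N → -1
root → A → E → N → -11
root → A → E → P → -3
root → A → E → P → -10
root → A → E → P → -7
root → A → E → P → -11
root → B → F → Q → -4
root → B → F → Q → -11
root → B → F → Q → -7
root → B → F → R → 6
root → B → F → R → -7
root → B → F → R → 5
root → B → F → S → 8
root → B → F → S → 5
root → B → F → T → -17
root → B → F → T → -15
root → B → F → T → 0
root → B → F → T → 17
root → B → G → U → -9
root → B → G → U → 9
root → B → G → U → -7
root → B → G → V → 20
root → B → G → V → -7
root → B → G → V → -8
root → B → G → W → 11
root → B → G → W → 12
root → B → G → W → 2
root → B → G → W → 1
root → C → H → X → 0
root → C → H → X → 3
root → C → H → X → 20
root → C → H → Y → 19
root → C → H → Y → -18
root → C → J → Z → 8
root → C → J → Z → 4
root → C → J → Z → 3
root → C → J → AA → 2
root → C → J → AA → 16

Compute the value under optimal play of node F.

Q (MAX): max(-4, -11, -7) = -4
R (MAX): max(6, -7, 5) = 6
S (MAX): max(8, 5) = 8
T (MAX): max(-17, -15, 0, 17) = 17
F (MIN): min(-4, 6, 8, 17) = -4

-4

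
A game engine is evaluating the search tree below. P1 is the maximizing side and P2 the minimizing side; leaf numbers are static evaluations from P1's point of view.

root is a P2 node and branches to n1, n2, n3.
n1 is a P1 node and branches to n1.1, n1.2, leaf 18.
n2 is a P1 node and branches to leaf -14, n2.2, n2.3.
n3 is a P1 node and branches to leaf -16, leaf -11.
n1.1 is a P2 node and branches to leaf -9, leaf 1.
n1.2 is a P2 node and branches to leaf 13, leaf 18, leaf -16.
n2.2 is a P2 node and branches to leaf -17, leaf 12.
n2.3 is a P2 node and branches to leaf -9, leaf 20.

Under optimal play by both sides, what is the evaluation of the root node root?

n1.1 (P2): min(-9, 1) = -9
n1.2 (P2): min(13, 18, -16) = -16
n1 (P1): max(-9, -16, 18) = 18
n2.2 (P2): min(-17, 12) = -17
n2.3 (P2): min(-9, 20) = -9
n2 (P1): max(-14, -17, -9) = -9
n3 (P1): max(-16, -11) = -11
root (P2): min(18, -9, -11) = -11

-11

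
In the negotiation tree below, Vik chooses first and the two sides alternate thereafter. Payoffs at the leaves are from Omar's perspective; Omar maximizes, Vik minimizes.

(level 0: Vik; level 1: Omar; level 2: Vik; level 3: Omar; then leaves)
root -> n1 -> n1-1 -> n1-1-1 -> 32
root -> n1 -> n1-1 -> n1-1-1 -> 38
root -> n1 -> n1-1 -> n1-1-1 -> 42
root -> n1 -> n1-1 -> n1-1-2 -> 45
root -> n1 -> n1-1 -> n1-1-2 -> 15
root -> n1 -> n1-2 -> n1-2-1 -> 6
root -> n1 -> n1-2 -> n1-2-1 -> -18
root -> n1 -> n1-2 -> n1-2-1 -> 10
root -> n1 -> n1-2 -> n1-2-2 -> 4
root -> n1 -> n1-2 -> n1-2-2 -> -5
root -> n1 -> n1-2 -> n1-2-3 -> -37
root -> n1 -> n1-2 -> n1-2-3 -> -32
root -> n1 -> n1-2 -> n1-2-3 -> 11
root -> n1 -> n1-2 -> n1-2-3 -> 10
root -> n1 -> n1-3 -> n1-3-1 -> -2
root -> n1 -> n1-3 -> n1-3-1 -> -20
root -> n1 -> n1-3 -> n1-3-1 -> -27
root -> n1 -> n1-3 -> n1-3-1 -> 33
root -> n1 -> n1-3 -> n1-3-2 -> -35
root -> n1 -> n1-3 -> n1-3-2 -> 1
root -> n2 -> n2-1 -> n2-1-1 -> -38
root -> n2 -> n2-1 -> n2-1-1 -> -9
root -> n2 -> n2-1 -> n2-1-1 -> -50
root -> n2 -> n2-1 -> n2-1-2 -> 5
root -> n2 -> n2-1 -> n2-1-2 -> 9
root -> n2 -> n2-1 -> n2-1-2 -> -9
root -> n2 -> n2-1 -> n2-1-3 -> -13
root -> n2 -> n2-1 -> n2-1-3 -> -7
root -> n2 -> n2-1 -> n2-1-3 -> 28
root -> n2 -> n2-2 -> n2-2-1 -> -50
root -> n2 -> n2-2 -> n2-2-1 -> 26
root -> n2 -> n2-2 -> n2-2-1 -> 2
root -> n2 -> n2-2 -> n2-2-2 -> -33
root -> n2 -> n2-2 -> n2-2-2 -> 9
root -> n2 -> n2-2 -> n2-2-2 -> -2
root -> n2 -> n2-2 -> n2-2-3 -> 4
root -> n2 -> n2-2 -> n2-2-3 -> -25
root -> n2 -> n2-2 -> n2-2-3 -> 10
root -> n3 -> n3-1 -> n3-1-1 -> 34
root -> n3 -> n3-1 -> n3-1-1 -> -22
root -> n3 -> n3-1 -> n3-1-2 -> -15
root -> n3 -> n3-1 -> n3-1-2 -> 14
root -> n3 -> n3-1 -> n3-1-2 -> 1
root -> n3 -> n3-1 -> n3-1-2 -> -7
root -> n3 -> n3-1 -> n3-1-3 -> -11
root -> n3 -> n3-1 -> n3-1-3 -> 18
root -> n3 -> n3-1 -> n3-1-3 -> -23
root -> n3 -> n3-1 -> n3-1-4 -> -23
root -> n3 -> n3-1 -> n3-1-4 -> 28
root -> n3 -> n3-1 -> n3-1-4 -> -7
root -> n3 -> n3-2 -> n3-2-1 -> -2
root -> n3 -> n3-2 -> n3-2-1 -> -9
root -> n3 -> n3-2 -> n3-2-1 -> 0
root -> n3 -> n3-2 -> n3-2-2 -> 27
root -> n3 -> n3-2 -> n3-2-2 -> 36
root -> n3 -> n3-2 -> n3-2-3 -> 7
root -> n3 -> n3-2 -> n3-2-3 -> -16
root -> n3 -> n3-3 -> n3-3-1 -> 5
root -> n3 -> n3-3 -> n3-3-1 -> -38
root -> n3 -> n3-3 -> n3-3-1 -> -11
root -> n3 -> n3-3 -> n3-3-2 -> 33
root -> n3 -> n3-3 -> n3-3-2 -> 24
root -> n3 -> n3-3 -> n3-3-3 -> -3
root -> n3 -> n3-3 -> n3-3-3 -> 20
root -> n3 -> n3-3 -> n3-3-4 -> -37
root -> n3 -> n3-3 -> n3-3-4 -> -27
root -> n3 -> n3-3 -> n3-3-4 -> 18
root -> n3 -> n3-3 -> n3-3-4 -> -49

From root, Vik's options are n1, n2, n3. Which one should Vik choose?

n1-1-1 (Omar): max(32, 38, 42) = 42
n1-1-2 (Omar): max(45, 15) = 45
n1-1 (Vik): min(42, 45) = 42
n1-2-1 (Omar): max(6, -18, 10) = 10
n1-2-2 (Omar): max(4, -5) = 4
n1-2-3 (Omar): max(-37, -32, 11, 10) = 11
n1-2 (Vik): min(10, 4, 11) = 4
n1-3-1 (Omar): max(-2, -20, -27, 33) = 33
n1-3-2 (Omar): max(-35, 1) = 1
n1-3 (Vik): min(33, 1) = 1
n1 (Omar): max(42, 4, 1) = 42
n2-1-1 (Omar): max(-38, -9, -50) = -9
n2-1-2 (Omar): max(5, 9, -9) = 9
n2-1-3 (Omar): max(-13, -7, 28) = 28
n2-1 (Vik): min(-9, 9, 28) = -9
n2-2-1 (Omar): max(-50, 26, 2) = 26
n2-2-2 (Omar): max(-33, 9, -2) = 9
n2-2-3 (Omar): max(4, -25, 10) = 10
n2-2 (Vik): min(26, 9, 10) = 9
n2 (Omar): max(-9, 9) = 9
n3-1-1 (Omar): max(34, -22) = 34
n3-1-2 (Omar): max(-15, 14, 1, -7) = 14
n3-1-3 (Omar): max(-11, 18, -23) = 18
n3-1-4 (Omar): max(-23, 28, -7) = 28
n3-1 (Vik): min(34, 14, 18, 28) = 14
n3-2-1 (Omar): max(-2, -9, 0) = 0
n3-2-2 (Omar): max(27, 36) = 36
n3-2-3 (Omar): max(7, -16) = 7
n3-2 (Vik): min(0, 36, 7) = 0
n3-3-1 (Omar): max(5, -38, -11) = 5
n3-3-2 (Omar): max(33, 24) = 33
n3-3-3 (Omar): max(-3, 20) = 20
n3-3-4 (Omar): max(-37, -27, 18, -49) = 18
n3-3 (Vik): min(5, 33, 20, 18) = 5
n3 (Omar): max(14, 0, 5) = 14
root (Vik): min(42, 9, 14) = 9
Vik at root wants the lowest of {n1=42, n2=9, n3=14}, so chooses n2.

n2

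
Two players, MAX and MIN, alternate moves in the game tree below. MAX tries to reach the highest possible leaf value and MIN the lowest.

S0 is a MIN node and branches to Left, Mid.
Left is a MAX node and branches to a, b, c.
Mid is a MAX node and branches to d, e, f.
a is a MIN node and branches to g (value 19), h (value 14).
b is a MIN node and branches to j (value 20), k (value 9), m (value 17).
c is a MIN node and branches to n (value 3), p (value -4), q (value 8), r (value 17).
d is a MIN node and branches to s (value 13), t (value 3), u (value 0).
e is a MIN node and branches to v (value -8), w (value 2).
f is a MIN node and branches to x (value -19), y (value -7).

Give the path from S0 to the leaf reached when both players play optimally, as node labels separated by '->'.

S0 -> Mid -> d -> u

a (MIN): min(19, 14) = 14
b (MIN): min(20, 9, 17) = 9
c (MIN): min(3, -4, 8, 17) = -4
Left (MAX): max(14, 9, -4) = 14
d (MIN): min(13, 3, 0) = 0
e (MIN): min(-8, 2) = -8
f (MIN): min(-19, -7) = -19
Mid (MAX): max(0, -8, -19) = 0
S0 (MIN): min(14, 0) = 0
At S0, MIN picks Mid (lowest: 0).
At Mid, MAX picks d (highest: 0).
At d, MIN picks u (lowest: 0).
Terminal value 0.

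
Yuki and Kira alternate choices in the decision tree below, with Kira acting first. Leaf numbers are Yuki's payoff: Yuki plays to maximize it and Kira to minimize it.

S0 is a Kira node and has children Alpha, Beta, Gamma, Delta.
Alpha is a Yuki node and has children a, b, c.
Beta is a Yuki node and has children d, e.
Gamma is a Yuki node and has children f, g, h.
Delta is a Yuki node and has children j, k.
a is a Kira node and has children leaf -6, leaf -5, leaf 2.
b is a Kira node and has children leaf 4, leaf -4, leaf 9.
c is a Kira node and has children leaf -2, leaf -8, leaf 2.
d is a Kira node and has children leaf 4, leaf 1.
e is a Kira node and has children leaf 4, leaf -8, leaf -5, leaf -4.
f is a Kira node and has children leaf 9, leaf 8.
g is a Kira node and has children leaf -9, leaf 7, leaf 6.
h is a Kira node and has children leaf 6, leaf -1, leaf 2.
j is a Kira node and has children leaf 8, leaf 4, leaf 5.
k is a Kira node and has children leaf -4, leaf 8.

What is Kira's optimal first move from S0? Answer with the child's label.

Alpha

a (Kira): min(-6, -5, 2) = -6
b (Kira): min(4, -4, 9) = -4
c (Kira): min(-2, -8, 2) = -8
Alpha (Yuki): max(-6, -4, -8) = -4
d (Kira): min(4, 1) = 1
e (Kira): min(4, -8, -5, -4) = -8
Beta (Yuki): max(1, -8) = 1
f (Kira): min(9, 8) = 8
g (Kira): min(-9, 7, 6) = -9
h (Kira): min(6, -1, 2) = -1
Gamma (Yuki): max(8, -9, -1) = 8
j (Kira): min(8, 4, 5) = 4
k (Kira): min(-4, 8) = -4
Delta (Yuki): max(4, -4) = 4
S0 (Kira): min(-4, 1, 8, 4) = -4
Kira at S0 wants the lowest of {Alpha=-4, Beta=1, Gamma=8, Delta=4}, so chooses Alpha.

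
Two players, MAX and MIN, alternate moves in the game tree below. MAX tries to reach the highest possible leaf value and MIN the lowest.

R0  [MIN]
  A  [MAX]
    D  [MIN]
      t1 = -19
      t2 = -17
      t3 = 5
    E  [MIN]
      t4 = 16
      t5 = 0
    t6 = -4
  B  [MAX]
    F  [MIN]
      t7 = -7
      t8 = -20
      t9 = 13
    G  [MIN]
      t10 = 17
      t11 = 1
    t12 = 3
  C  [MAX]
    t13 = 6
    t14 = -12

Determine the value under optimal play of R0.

D (MIN): min(-19, -17, 5) = -19
E (MIN): min(16, 0) = 0
A (MAX): max(-19, 0, -4) = 0
F (MIN): min(-7, -20, 13) = -20
G (MIN): min(17, 1) = 1
B (MAX): max(-20, 1, 3) = 3
C (MAX): max(6, -12) = 6
R0 (MIN): min(0, 3, 6) = 0

0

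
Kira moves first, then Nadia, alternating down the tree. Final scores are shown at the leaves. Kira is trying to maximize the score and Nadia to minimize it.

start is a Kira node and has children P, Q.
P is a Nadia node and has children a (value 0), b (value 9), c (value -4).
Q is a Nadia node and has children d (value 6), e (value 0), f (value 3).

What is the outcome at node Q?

0

Q (Nadia): min(6, 0, 3) = 0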